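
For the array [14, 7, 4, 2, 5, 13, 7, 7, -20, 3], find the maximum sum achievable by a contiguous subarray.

Using Kadane's algorithm on [14, 7, 4, 2, 5, 13, 7, 7, -20, 3]:

Scanning through the array:
Position 1 (value 7): max_ending_here = 21, max_so_far = 21
Position 2 (value 4): max_ending_here = 25, max_so_far = 25
Position 3 (value 2): max_ending_here = 27, max_so_far = 27
Position 4 (value 5): max_ending_here = 32, max_so_far = 32
Position 5 (value 13): max_ending_here = 45, max_so_far = 45
Position 6 (value 7): max_ending_here = 52, max_so_far = 52
Position 7 (value 7): max_ending_here = 59, max_so_far = 59
Position 8 (value -20): max_ending_here = 39, max_so_far = 59
Position 9 (value 3): max_ending_here = 42, max_so_far = 59

Maximum subarray: [14, 7, 4, 2, 5, 13, 7, 7]
Maximum sum: 59

The maximum subarray is [14, 7, 4, 2, 5, 13, 7, 7] with sum 59. This subarray runs from index 0 to index 7.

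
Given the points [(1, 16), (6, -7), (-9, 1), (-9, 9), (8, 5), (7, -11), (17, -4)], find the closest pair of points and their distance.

Computing all pairwise distances among 7 points:

d((1, 16), (6, -7)) = 23.5372
d((1, 16), (-9, 1)) = 18.0278
d((1, 16), (-9, 9)) = 12.2066
d((1, 16), (8, 5)) = 13.0384
d((1, 16), (7, -11)) = 27.6586
d((1, 16), (17, -4)) = 25.6125
d((6, -7), (-9, 1)) = 17.0
d((6, -7), (-9, 9)) = 21.9317
d((6, -7), (8, 5)) = 12.1655
d((6, -7), (7, -11)) = 4.1231 <-- minimum
d((6, -7), (17, -4)) = 11.4018
d((-9, 1), (-9, 9)) = 8.0
d((-9, 1), (8, 5)) = 17.4642
d((-9, 1), (7, -11)) = 20.0
d((-9, 1), (17, -4)) = 26.4764
d((-9, 9), (8, 5)) = 17.4642
d((-9, 9), (7, -11)) = 25.6125
d((-9, 9), (17, -4)) = 29.0689
d((8, 5), (7, -11)) = 16.0312
d((8, 5), (17, -4)) = 12.7279
d((7, -11), (17, -4)) = 12.2066

Closest pair: (6, -7) and (7, -11) with distance 4.1231

The closest pair is (6, -7) and (7, -11) with Euclidean distance 4.1231. For 7 points, brute-force pairwise comparison is shown above. For large n, the divide-and-conquer algorithm (sort by x, recurse on halves, check the dividing strip) achieves O(n log n).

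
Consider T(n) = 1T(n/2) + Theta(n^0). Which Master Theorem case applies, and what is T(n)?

Master Theorem for T(n) = 1T(n/2) + O(n^0):

a = 1, b = 2, c = 0
log_b(a) = log_2(1) = 0.0000

Case 2: c = 0 = log_2(1) = 0.0000
T(n) = O(n^0 log n) = O(log n)

For T(n) = 1T(n/2) + O(n^0): log_2(1) = 0.0000. This is Case 2 of the Master Theorem (c = log_b(a), equal work at all levels), giving O(log n).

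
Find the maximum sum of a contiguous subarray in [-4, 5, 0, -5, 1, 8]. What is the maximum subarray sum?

Using Kadane's algorithm on [-4, 5, 0, -5, 1, 8]:

Scanning through the array:
Position 1 (value 5): max_ending_here = 5, max_so_far = 5
Position 2 (value 0): max_ending_here = 5, max_so_far = 5
Position 3 (value -5): max_ending_here = 0, max_so_far = 5
Position 4 (value 1): max_ending_here = 1, max_so_far = 5
Position 5 (value 8): max_ending_here = 9, max_so_far = 9

Maximum subarray: [5, 0, -5, 1, 8]
Maximum sum: 9

The maximum subarray is [5, 0, -5, 1, 8] with sum 9. This subarray runs from index 1 to index 5.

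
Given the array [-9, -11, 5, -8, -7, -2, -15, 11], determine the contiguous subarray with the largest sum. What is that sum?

Using Kadane's algorithm on [-9, -11, 5, -8, -7, -2, -15, 11]:

Scanning through the array:
Position 1 (value -11): max_ending_here = -11, max_so_far = -9
Position 2 (value 5): max_ending_here = 5, max_so_far = 5
Position 3 (value -8): max_ending_here = -3, max_so_far = 5
Position 4 (value -7): max_ending_here = -7, max_so_far = 5
Position 5 (value -2): max_ending_here = -2, max_so_far = 5
Position 6 (value -15): max_ending_here = -15, max_so_far = 5
Position 7 (value 11): max_ending_here = 11, max_so_far = 11

Maximum subarray: [11]
Maximum sum: 11

The maximum subarray is [11] with sum 11. This subarray runs from index 7 to index 7.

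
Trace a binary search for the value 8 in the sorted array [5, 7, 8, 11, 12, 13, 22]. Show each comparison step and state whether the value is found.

Binary search for 8 in [5, 7, 8, 11, 12, 13, 22]:

lo=0, hi=6, mid=3, arr[mid]=11 -> 11 > 8, search left half
lo=0, hi=2, mid=1, arr[mid]=7 -> 7 < 8, search right half
lo=2, hi=2, mid=2, arr[mid]=8 -> Found target at index 2!

Binary search finds 8 at index 2 after 3 comparisons. The search repeatedly halves the search space by comparing with the middle element.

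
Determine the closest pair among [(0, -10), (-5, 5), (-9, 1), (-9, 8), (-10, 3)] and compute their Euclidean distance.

Computing all pairwise distances among 5 points:

d((0, -10), (-5, 5)) = 15.8114
d((0, -10), (-9, 1)) = 14.2127
d((0, -10), (-9, 8)) = 20.1246
d((0, -10), (-10, 3)) = 16.4012
d((-5, 5), (-9, 1)) = 5.6569
d((-5, 5), (-9, 8)) = 5.0
d((-5, 5), (-10, 3)) = 5.3852
d((-9, 1), (-9, 8)) = 7.0
d((-9, 1), (-10, 3)) = 2.2361 <-- minimum
d((-9, 8), (-10, 3)) = 5.099

Closest pair: (-9, 1) and (-10, 3) with distance 2.2361

The closest pair is (-9, 1) and (-10, 3) with Euclidean distance 2.2361. For 5 points, brute-force pairwise comparison is shown above. For large n, the divide-and-conquer algorithm (sort by x, recurse on halves, check the dividing strip) achieves O(n log n).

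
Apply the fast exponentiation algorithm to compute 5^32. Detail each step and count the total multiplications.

Computing 5^32 by squaring (build up from 5^1; each line after the first costs one multiplication):

5^1 = 5
5^2 = (5^1)^2 = 5^2 = 25
5^4 = (5^2)^2 = 25^2 = 625
5^8 = (5^4)^2 = 625^2 = 390625
5^16 = (5^8)^2 = 390625^2 = 152587890625
5^32 = (5^16)^2 = 152587890625^2 = 23283064365386962890625

Result: 23283064365386962890625
Multiplications needed: 5 (5 lines after 5^1)

5^32 = 23283064365386962890625. Using exponentiation by squaring, this requires 5 multiplications. The key idea: if the exponent is even, square the half-power; if odd, multiply by the base once.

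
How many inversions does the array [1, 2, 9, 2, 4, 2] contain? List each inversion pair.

Finding inversions in [1, 2, 9, 2, 4, 2]:

(2, 3): arr[2]=9 > arr[3]=2
(2, 4): arr[2]=9 > arr[4]=4
(2, 5): arr[2]=9 > arr[5]=2
(4, 5): arr[4]=4 > arr[5]=2

Total inversions: 4

The array has 4 inversion(s): (2,3), (2,4), (2,5), (4,5). Each pair (i,j) satisfies i < j and arr[i] > arr[j].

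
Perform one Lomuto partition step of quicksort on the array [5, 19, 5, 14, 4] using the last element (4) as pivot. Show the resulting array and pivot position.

Lomuto partition with pivot = 4:

Initial array: [5, 19, 5, 14, 4]

arr[0]=5 > 4: no swap
arr[1]=19 > 4: no swap
arr[2]=5 > 4: no swap
arr[3]=14 > 4: no swap

Place pivot at position 0: [4, 19, 5, 14, 5]
Pivot position: 0

After partitioning with pivot 4, the array becomes [4, 19, 5, 14, 5]. The pivot is placed at index 0. All elements to the left of the pivot are <= 4, and all elements to the right are > 4.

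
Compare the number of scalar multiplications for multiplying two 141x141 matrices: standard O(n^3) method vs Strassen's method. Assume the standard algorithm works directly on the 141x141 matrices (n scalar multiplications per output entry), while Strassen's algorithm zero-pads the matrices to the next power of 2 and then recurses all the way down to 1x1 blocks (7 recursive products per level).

Matrix multiplication for 141x141 matrices:

Strassen's algorithm requires power-of-2 dimensions. Pad 141x141 to 256x256 (next power of 2).

Standard algorithm: 141^3 = 2803221 multiplications
Strassen's algorithm: 7^(log2(256)) = 7^8 = 5764801 multiplications
Difference: 2803221 - 5764801 = -2961580 (Strassen uses MORE here due to padding overhead — for small or just-over-power-of-2 n, padding can outweigh the per-level savings)

Standard: 2803221 multiplications (141^3). Strassen: 5764801 multiplications (7^8, after padding to 256x256). Strassen reduces 8 recursive multiplications to 7 at each level.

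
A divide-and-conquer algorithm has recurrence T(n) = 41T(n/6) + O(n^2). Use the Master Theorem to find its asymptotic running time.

Master Theorem for T(n) = 41T(n/6) + O(n^2):

a = 41, b = 6, c = 2
log_b(a) = log_6(41) = 2.0726

Case 1: c = 2 < log_6(41) = 2.0726
T(n) = O(n^(log_6 41))

For T(n) = 41T(n/6) + O(n^2): log_6(41) = 2.0726. This is Case 1 of the Master Theorem (c < log_b(a), work dominated by leaves), giving O(n^(log_6 41)).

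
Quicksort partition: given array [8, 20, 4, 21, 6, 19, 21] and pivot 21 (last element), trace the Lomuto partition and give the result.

Lomuto partition with pivot = 21:

Initial array: [8, 20, 4, 21, 6, 19, 21]

arr[0]=8 <= 21: swap with position 0, array becomes [8, 20, 4, 21, 6, 19, 21]
arr[1]=20 <= 21: swap with position 1, array becomes [8, 20, 4, 21, 6, 19, 21]
arr[2]=4 <= 21: swap with position 2, array becomes [8, 20, 4, 21, 6, 19, 21]
arr[3]=21 <= 21: swap with position 3, array becomes [8, 20, 4, 21, 6, 19, 21]
arr[4]=6 <= 21: swap with position 4, array becomes [8, 20, 4, 21, 6, 19, 21]
arr[5]=19 <= 21: swap with position 5, array becomes [8, 20, 4, 21, 6, 19, 21]

Place pivot at position 6: [8, 20, 4, 21, 6, 19, 21]
Pivot position: 6

After partitioning with pivot 21, the array becomes [8, 20, 4, 21, 6, 19, 21]. The pivot is placed at index 6. All elements to the left of the pivot are <= 21, and all elements to the right are > 21.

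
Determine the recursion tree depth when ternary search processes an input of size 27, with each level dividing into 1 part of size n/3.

For divide and conquer with division factor 3:

Problem sizes at each level:
Level 0: 27
Level 1: 9
Level 2: 3
Level 3: 1

The root is level 0 and the size-1 base case is level 3 (the tree spans levels 0 through 3, i.e. 4 levels counting the root), so the depth is the number of divisions: log_3(27) = 3

The recursion tree depth is log_3(27) = 3. At each level, the problem size is divided by 3, so it takes 3 divisions to reduce to a base case of size 1. The algorithm makes 1 recursive call at each level.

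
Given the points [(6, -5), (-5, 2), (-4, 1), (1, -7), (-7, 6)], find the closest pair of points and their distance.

Computing all pairwise distances among 5 points:

d((6, -5), (-5, 2)) = 13.0384
d((6, -5), (-4, 1)) = 11.6619
d((6, -5), (1, -7)) = 5.3852
d((6, -5), (-7, 6)) = 17.0294
d((-5, 2), (-4, 1)) = 1.4142 <-- minimum
d((-5, 2), (1, -7)) = 10.8167
d((-5, 2), (-7, 6)) = 4.4721
d((-4, 1), (1, -7)) = 9.434
d((-4, 1), (-7, 6)) = 5.831
d((1, -7), (-7, 6)) = 15.2643

Closest pair: (-5, 2) and (-4, 1) with distance 1.4142

The closest pair is (-5, 2) and (-4, 1) with Euclidean distance 1.4142. For 5 points, brute-force pairwise comparison is shown above. For large n, the divide-and-conquer algorithm (sort by x, recurse on halves, check the dividing strip) achieves O(n log n).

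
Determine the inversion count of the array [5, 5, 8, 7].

Finding inversions in [5, 5, 8, 7]:

(2, 3): arr[2]=8 > arr[3]=7

Total inversions: 1

The array has 1 inversion(s): (2,3). Each pair (i,j) satisfies i < j and arr[i] > arr[j].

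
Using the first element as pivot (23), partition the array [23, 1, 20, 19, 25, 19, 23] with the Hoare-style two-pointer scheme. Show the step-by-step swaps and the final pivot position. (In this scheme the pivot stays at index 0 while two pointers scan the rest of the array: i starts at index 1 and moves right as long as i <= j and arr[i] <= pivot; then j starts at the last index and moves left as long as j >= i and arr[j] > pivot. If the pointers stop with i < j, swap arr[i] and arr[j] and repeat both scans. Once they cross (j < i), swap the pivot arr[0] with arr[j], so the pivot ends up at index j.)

Hoare-style two-pointer partition with pivot = 23:

Initial array: [23, 1, 20, 19, 25, 19, 23]

Pointers start at i = 1, j = 6.
i stops at index 4 (arr[4]=25 > 23), j stops at index 6 (arr[6]=23 <= 23): swap arr[4] and arr[6], array becomes [23, 1, 20, 19, 23, 19, 25]
i ends at 6, j ends at 5: the pointers have crossed (j < i), so scanning stops.

Swap pivot arr[0] with arr[5] to place pivot at position 5: [19, 1, 20, 19, 23, 23, 25]
Pivot position: 5

After partitioning with pivot 23, the array becomes [19, 1, 20, 19, 23, 23, 25]. The pivot is placed at index 5. All elements to the left of the pivot are <= 23, and all elements to the right are > 23.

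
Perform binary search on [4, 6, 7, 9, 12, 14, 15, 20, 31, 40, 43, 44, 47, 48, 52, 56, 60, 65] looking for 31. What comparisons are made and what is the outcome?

Binary search for 31 in [4, 6, 7, 9, 12, 14, 15, 20, 31, 40, 43, 44, 47, 48, 52, 56, 60, 65]:

lo=0, hi=17, mid=8, arr[mid]=31 -> Found target at index 8!

Binary search finds 31 at index 8 after 1 comparisons. The search repeatedly halves the search space by comparing with the middle element.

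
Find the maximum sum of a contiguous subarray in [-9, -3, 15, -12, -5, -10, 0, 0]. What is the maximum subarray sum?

Using Kadane's algorithm on [-9, -3, 15, -12, -5, -10, 0, 0]:

Scanning through the array:
Position 1 (value -3): max_ending_here = -3, max_so_far = -3
Position 2 (value 15): max_ending_here = 15, max_so_far = 15
Position 3 (value -12): max_ending_here = 3, max_so_far = 15
Position 4 (value -5): max_ending_here = -2, max_so_far = 15
Position 5 (value -10): max_ending_here = -10, max_so_far = 15
Position 6 (value 0): max_ending_here = 0, max_so_far = 15
Position 7 (value 0): max_ending_here = 0, max_so_far = 15

Maximum subarray: [15]
Maximum sum: 15

The maximum subarray is [15] with sum 15. This subarray runs from index 2 to index 2.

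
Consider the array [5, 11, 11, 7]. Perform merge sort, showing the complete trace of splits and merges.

Merge sort trace:

Split: [5, 11, 11, 7] -> [5, 11] and [11, 7]
  Split: [5, 11] -> [5] and [11]
  Merge: [5] + [11] -> [5, 11]
  Split: [11, 7] -> [11] and [7]
  Merge: [11] + [7] -> [7, 11]
Merge: [5, 11] + [7, 11] -> [5, 7, 11, 11]

Final sorted array: [5, 7, 11, 11]

The merge sort proceeds by recursively splitting the array and merging sorted halves.
After all merges, the sorted array is [5, 7, 11, 11].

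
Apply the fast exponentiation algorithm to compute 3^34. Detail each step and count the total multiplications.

Computing 3^34 by squaring (build up from 3^1; each line after the first costs one multiplication):

3^1 = 3
3^2 = (3^1)^2 = 3^2 = 9
3^4 = (3^2)^2 = 9^2 = 81
3^8 = (3^4)^2 = 81^2 = 6561
3^16 = (3^8)^2 = 6561^2 = 43046721
3^17 = 3 * 3^16 = 3 * 43046721 = 129140163
3^34 = (3^17)^2 = 129140163^2 = 16677181699666569

Result: 16677181699666569
Multiplications needed: 6 (6 lines after 3^1)

3^34 = 16677181699666569. Using exponentiation by squaring, this requires 6 multiplications. The key idea: if the exponent is even, square the half-power; if odd, multiply by the base once.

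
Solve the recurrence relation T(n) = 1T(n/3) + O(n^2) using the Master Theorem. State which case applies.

Master Theorem for T(n) = 1T(n/3) + O(n^2):

a = 1, b = 3, c = 2
log_b(a) = log_3(1) = 0.0000

Case 3: c = 2 > log_3(1) = 0.0000
T(n) = O(n^2) = O(n^2)

For T(n) = 1T(n/3) + O(n^2): log_3(1) = 0.0000. This is Case 3 of the Master Theorem (c > log_b(a), work dominated by root), giving O(n^2).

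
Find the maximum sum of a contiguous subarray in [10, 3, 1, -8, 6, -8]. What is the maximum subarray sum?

Using Kadane's algorithm on [10, 3, 1, -8, 6, -8]:

Scanning through the array:
Position 1 (value 3): max_ending_here = 13, max_so_far = 13
Position 2 (value 1): max_ending_here = 14, max_so_far = 14
Position 3 (value -8): max_ending_here = 6, max_so_far = 14
Position 4 (value 6): max_ending_here = 12, max_so_far = 14
Position 5 (value -8): max_ending_here = 4, max_so_far = 14

Maximum subarray: [10, 3, 1]
Maximum sum: 14

The maximum subarray is [10, 3, 1] with sum 14. This subarray runs from index 0 to index 2.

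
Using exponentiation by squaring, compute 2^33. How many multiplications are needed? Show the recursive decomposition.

Computing 2^33 by squaring (build up from 2^1; each line after the first costs one multiplication):

2^1 = 2
2^2 = (2^1)^2 = 2^2 = 4
2^4 = (2^2)^2 = 4^2 = 16
2^8 = (2^4)^2 = 16^2 = 256
2^16 = (2^8)^2 = 256^2 = 65536
2^32 = (2^16)^2 = 65536^2 = 4294967296
2^33 = 2 * 2^32 = 2 * 4294967296 = 8589934592

Result: 8589934592
Multiplications needed: 6 (6 lines after 2^1)

2^33 = 8589934592. Using exponentiation by squaring, this requires 6 multiplications. The key idea: if the exponent is even, square the half-power; if odd, multiply by the base once.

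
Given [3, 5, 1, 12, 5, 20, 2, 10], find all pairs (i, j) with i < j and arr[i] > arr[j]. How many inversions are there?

Finding inversions in [3, 5, 1, 12, 5, 20, 2, 10]:

(0, 2): arr[0]=3 > arr[2]=1
(0, 6): arr[0]=3 > arr[6]=2
(1, 2): arr[1]=5 > arr[2]=1
(1, 6): arr[1]=5 > arr[6]=2
(3, 4): arr[3]=12 > arr[4]=5
(3, 6): arr[3]=12 > arr[6]=2
(3, 7): arr[3]=12 > arr[7]=10
(4, 6): arr[4]=5 > arr[6]=2
(5, 6): arr[5]=20 > arr[6]=2
(5, 7): arr[5]=20 > arr[7]=10

Total inversions: 10

The array has 10 inversion(s): (0,2), (0,6), (1,2), (1,6), (3,4), (3,6), (3,7), (4,6), (5,6), (5,7). Each pair (i,j) satisfies i < j and arr[i] > arr[j].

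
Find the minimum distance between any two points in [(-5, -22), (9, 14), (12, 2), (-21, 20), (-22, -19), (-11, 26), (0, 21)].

Computing all pairwise distances among 7 points:

d((-5, -22), (9, 14)) = 38.6264
d((-5, -22), (12, 2)) = 29.4109
d((-5, -22), (-21, 20)) = 44.9444
d((-5, -22), (-22, -19)) = 17.2627
d((-5, -22), (-11, 26)) = 48.3735
d((-5, -22), (0, 21)) = 43.2897
d((9, 14), (12, 2)) = 12.3693
d((9, 14), (-21, 20)) = 30.5941
d((9, 14), (-22, -19)) = 45.2769
d((9, 14), (-11, 26)) = 23.3238
d((9, 14), (0, 21)) = 11.4018 <-- minimum
d((12, 2), (-21, 20)) = 37.5899
d((12, 2), (-22, -19)) = 39.9625
d((12, 2), (-11, 26)) = 33.2415
d((12, 2), (0, 21)) = 22.4722
d((-21, 20), (-22, -19)) = 39.0128
d((-21, 20), (-11, 26)) = 11.6619
d((-21, 20), (0, 21)) = 21.0238
d((-22, -19), (-11, 26)) = 46.3249
d((-22, -19), (0, 21)) = 45.6508
d((-11, 26), (0, 21)) = 12.083

Closest pair: (9, 14) and (0, 21) with distance 11.4018

The closest pair is (9, 14) and (0, 21) with Euclidean distance 11.4018. For 7 points, brute-force pairwise comparison is shown above. For large n, the divide-and-conquer algorithm (sort by x, recurse on halves, check the dividing strip) achieves O(n log n).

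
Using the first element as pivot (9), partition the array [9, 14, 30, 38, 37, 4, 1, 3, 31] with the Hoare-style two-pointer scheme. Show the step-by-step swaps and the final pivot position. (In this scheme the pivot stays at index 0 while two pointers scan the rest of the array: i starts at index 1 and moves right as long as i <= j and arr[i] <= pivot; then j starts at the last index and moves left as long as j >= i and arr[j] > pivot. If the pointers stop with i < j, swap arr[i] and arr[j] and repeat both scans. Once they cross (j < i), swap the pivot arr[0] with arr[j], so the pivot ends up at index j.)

Hoare-style two-pointer partition with pivot = 9:

Initial array: [9, 14, 30, 38, 37, 4, 1, 3, 31]

Pointers start at i = 1, j = 8.
i stops at index 1 (arr[1]=14 > 9), j stops at index 7 (arr[7]=3 <= 9): swap arr[1] and arr[7], array becomes [9, 3, 30, 38, 37, 4, 1, 14, 31]
i stops at index 2 (arr[2]=30 > 9), j stops at index 6 (arr[6]=1 <= 9): swap arr[2] and arr[6], array becomes [9, 3, 1, 38, 37, 4, 30, 14, 31]
i stops at index 3 (arr[3]=38 > 9), j stops at index 5 (arr[5]=4 <= 9): swap arr[3] and arr[5], array becomes [9, 3, 1, 4, 37, 38, 30, 14, 31]
i ends at 4, j ends at 3: the pointers have crossed (j < i), so scanning stops.

Swap pivot arr[0] with arr[3] to place pivot at position 3: [4, 3, 1, 9, 37, 38, 30, 14, 31]
Pivot position: 3

After partitioning with pivot 9, the array becomes [4, 3, 1, 9, 37, 38, 30, 14, 31]. The pivot is placed at index 3. All elements to the left of the pivot are <= 9, and all elements to the right are > 9.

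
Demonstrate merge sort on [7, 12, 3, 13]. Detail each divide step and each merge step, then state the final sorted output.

Merge sort trace:

Split: [7, 12, 3, 13] -> [7, 12] and [3, 13]
  Split: [7, 12] -> [7] and [12]
  Merge: [7] + [12] -> [7, 12]
  Split: [3, 13] -> [3] and [13]
  Merge: [3] + [13] -> [3, 13]
Merge: [7, 12] + [3, 13] -> [3, 7, 12, 13]

Final sorted array: [3, 7, 12, 13]

The merge sort proceeds by recursively splitting the array and merging sorted halves.
After all merges, the sorted array is [3, 7, 12, 13].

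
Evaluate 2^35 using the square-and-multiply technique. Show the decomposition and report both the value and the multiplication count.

Computing 2^35 by squaring (build up from 2^1; each line after the first costs one multiplication):

2^1 = 2
2^2 = (2^1)^2 = 2^2 = 4
2^4 = (2^2)^2 = 4^2 = 16
2^8 = (2^4)^2 = 16^2 = 256
2^16 = (2^8)^2 = 256^2 = 65536
2^17 = 2 * 2^16 = 2 * 65536 = 131072
2^34 = (2^17)^2 = 131072^2 = 17179869184
2^35 = 2 * 2^34 = 2 * 17179869184 = 34359738368

Result: 34359738368
Multiplications needed: 7 (7 lines after 2^1)

2^35 = 34359738368. Using exponentiation by squaring, this requires 7 multiplications. The key idea: if the exponent is even, square the half-power; if odd, multiply by the base once.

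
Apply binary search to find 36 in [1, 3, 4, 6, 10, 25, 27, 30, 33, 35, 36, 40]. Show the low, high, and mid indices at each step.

Binary search for 36 in [1, 3, 4, 6, 10, 25, 27, 30, 33, 35, 36, 40]:

lo=0, hi=11, mid=5, arr[mid]=25 -> 25 < 36, search right half
lo=6, hi=11, mid=8, arr[mid]=33 -> 33 < 36, search right half
lo=9, hi=11, mid=10, arr[mid]=36 -> Found target at index 10!

Binary search finds 36 at index 10 after 3 comparisons. The search repeatedly halves the search space by comparing with the middle element.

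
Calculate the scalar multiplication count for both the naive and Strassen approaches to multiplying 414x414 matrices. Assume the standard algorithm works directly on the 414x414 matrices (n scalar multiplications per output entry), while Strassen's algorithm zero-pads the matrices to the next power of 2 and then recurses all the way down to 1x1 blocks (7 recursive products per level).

Matrix multiplication for 414x414 matrices:

Strassen's algorithm requires power-of-2 dimensions. Pad 414x414 to 512x512 (next power of 2).

Standard algorithm: 414^3 = 70957944 multiplications
Strassen's algorithm: 7^(log2(512)) = 7^9 = 40353607 multiplications
Savings: 70957944 - 40353607 = 30604337 multiplications

Standard: 70957944 multiplications (414^3). Strassen: 40353607 multiplications (7^9, after padding to 512x512). Strassen reduces 8 recursive multiplications to 7 at each level.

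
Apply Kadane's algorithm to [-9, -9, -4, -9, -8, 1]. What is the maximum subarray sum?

Using Kadane's algorithm on [-9, -9, -4, -9, -8, 1]:

Scanning through the array:
Position 1 (value -9): max_ending_here = -9, max_so_far = -9
Position 2 (value -4): max_ending_here = -4, max_so_far = -4
Position 3 (value -9): max_ending_here = -9, max_so_far = -4
Position 4 (value -8): max_ending_here = -8, max_so_far = -4
Position 5 (value 1): max_ending_here = 1, max_so_far = 1

Maximum subarray: [1]
Maximum sum: 1

The maximum subarray is [1] with sum 1. This subarray runs from index 5 to index 5.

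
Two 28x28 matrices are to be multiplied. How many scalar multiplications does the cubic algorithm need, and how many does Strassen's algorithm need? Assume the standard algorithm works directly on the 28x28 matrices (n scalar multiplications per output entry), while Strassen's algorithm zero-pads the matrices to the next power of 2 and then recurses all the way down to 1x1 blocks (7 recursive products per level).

Matrix multiplication for 28x28 matrices:

Strassen's algorithm requires power-of-2 dimensions. Pad 28x28 to 32x32 (next power of 2).

Standard algorithm: 28^3 = 21952 multiplications
Strassen's algorithm: 7^(log2(32)) = 7^5 = 16807 multiplications
Savings: 21952 - 16807 = 5145 multiplications

Standard: 21952 multiplications (28^3). Strassen: 16807 multiplications (7^5, after padding to 32x32). Strassen reduces 8 recursive multiplications to 7 at each level.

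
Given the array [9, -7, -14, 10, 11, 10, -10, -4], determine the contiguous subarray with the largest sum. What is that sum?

Using Kadane's algorithm on [9, -7, -14, 10, 11, 10, -10, -4]:

Scanning through the array:
Position 1 (value -7): max_ending_here = 2, max_so_far = 9
Position 2 (value -14): max_ending_here = -12, max_so_far = 9
Position 3 (value 10): max_ending_here = 10, max_so_far = 10
Position 4 (value 11): max_ending_here = 21, max_so_far = 21
Position 5 (value 10): max_ending_here = 31, max_so_far = 31
Position 6 (value -10): max_ending_here = 21, max_so_far = 31
Position 7 (value -4): max_ending_here = 17, max_so_far = 31

Maximum subarray: [10, 11, 10]
Maximum sum: 31

The maximum subarray is [10, 11, 10] with sum 31. This subarray runs from index 3 to index 5.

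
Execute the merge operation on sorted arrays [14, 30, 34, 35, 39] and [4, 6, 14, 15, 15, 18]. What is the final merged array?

Merging process:

Compare 14 vs 4: take 4 from right. Merged: [4]
Compare 14 vs 6: take 6 from right. Merged: [4, 6]
Compare 14 vs 14: take 14 from left. Merged: [4, 6, 14]
Compare 30 vs 14: take 14 from right. Merged: [4, 6, 14, 14]
Compare 30 vs 15: take 15 from right. Merged: [4, 6, 14, 14, 15]
Compare 30 vs 15: take 15 from right. Merged: [4, 6, 14, 14, 15, 15]
Compare 30 vs 18: take 18 from right. Merged: [4, 6, 14, 14, 15, 15, 18]
Append remaining from left: [30, 34, 35, 39]. Merged: [4, 6, 14, 14, 15, 15, 18, 30, 34, 35, 39]

Final merged array: [4, 6, 14, 14, 15, 15, 18, 30, 34, 35, 39]
Total comparisons: 7

The merged array is [4, 6, 14, 14, 15, 15, 18, 30, 34, 35, 39], requiring 7 comparisons. The merge step runs in O(n) time where n is the total number of elements.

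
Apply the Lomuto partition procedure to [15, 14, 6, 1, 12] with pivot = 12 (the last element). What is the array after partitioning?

Lomuto partition with pivot = 12:

Initial array: [15, 14, 6, 1, 12]

arr[0]=15 > 12: no swap
arr[1]=14 > 12: no swap
arr[2]=6 <= 12: swap with position 0, array becomes [6, 14, 15, 1, 12]
arr[3]=1 <= 12: swap with position 1, array becomes [6, 1, 15, 14, 12]

Place pivot at position 2: [6, 1, 12, 14, 15]
Pivot position: 2

After partitioning with pivot 12, the array becomes [6, 1, 12, 14, 15]. The pivot is placed at index 2. All elements to the left of the pivot are <= 12, and all elements to the right are > 12.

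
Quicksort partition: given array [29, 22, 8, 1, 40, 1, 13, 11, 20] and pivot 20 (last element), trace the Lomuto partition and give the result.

Lomuto partition with pivot = 20:

Initial array: [29, 22, 8, 1, 40, 1, 13, 11, 20]

arr[0]=29 > 20: no swap
arr[1]=22 > 20: no swap
arr[2]=8 <= 20: swap with position 0, array becomes [8, 22, 29, 1, 40, 1, 13, 11, 20]
arr[3]=1 <= 20: swap with position 1, array becomes [8, 1, 29, 22, 40, 1, 13, 11, 20]
arr[4]=40 > 20: no swap
arr[5]=1 <= 20: swap with position 2, array becomes [8, 1, 1, 22, 40, 29, 13, 11, 20]
arr[6]=13 <= 20: swap with position 3, array becomes [8, 1, 1, 13, 40, 29, 22, 11, 20]
arr[7]=11 <= 20: swap with position 4, array becomes [8, 1, 1, 13, 11, 29, 22, 40, 20]

Place pivot at position 5: [8, 1, 1, 13, 11, 20, 22, 40, 29]
Pivot position: 5

After partitioning with pivot 20, the array becomes [8, 1, 1, 13, 11, 20, 22, 40, 29]. The pivot is placed at index 5. All elements to the left of the pivot are <= 20, and all elements to the right are > 20.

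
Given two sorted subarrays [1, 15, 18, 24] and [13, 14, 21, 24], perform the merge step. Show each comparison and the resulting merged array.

Merging process:

Compare 1 vs 13: take 1 from left. Merged: [1]
Compare 15 vs 13: take 13 from right. Merged: [1, 13]
Compare 15 vs 14: take 14 from right. Merged: [1, 13, 14]
Compare 15 vs 21: take 15 from left. Merged: [1, 13, 14, 15]
Compare 18 vs 21: take 18 from left. Merged: [1, 13, 14, 15, 18]
Compare 24 vs 21: take 21 from right. Merged: [1, 13, 14, 15, 18, 21]
Compare 24 vs 24: take 24 from left. Merged: [1, 13, 14, 15, 18, 21, 24]
Append remaining from right: [24]. Merged: [1, 13, 14, 15, 18, 21, 24, 24]

Final merged array: [1, 13, 14, 15, 18, 21, 24, 24]
Total comparisons: 7

The merged array is [1, 13, 14, 15, 18, 21, 24, 24], requiring 7 comparisons. The merge step runs in O(n) time where n is the total number of elements.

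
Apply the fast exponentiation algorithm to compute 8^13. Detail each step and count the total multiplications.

Computing 8^13 by squaring (build up from 8^1; each line after the first costs one multiplication):

8^1 = 8
8^2 = (8^1)^2 = 8^2 = 64
8^3 = 8 * 8^2 = 8 * 64 = 512
8^6 = (8^3)^2 = 512^2 = 262144
8^12 = (8^6)^2 = 262144^2 = 68719476736
8^13 = 8 * 8^12 = 8 * 68719476736 = 549755813888

Result: 549755813888
Multiplications needed: 5 (5 lines after 8^1)

8^13 = 549755813888. Using exponentiation by squaring, this requires 5 multiplications. The key idea: if the exponent is even, square the half-power; if odd, multiply by the base once.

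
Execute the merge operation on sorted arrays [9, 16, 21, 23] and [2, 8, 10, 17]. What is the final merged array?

Merging process:

Compare 9 vs 2: take 2 from right. Merged: [2]
Compare 9 vs 8: take 8 from right. Merged: [2, 8]
Compare 9 vs 10: take 9 from left. Merged: [2, 8, 9]
Compare 16 vs 10: take 10 from right. Merged: [2, 8, 9, 10]
Compare 16 vs 17: take 16 from left. Merged: [2, 8, 9, 10, 16]
Compare 21 vs 17: take 17 from right. Merged: [2, 8, 9, 10, 16, 17]
Append remaining from left: [21, 23]. Merged: [2, 8, 9, 10, 16, 17, 21, 23]

Final merged array: [2, 8, 9, 10, 16, 17, 21, 23]
Total comparisons: 6

The merged array is [2, 8, 9, 10, 16, 17, 21, 23], requiring 6 comparisons. The merge step runs in O(n) time where n is the total number of elements.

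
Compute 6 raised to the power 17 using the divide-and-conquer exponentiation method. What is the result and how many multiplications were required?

Computing 6^17 by squaring (build up from 6^1; each line after the first costs one multiplication):

6^1 = 6
6^2 = (6^1)^2 = 6^2 = 36
6^4 = (6^2)^2 = 36^2 = 1296
6^8 = (6^4)^2 = 1296^2 = 1679616
6^16 = (6^8)^2 = 1679616^2 = 2821109907456
6^17 = 6 * 6^16 = 6 * 2821109907456 = 16926659444736

Result: 16926659444736
Multiplications needed: 5 (5 lines after 6^1)

6^17 = 16926659444736. Using exponentiation by squaring, this requires 5 multiplications. The key idea: if the exponent is even, square the half-power; if odd, multiply by the base once.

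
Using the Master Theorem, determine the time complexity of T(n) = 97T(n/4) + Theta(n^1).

Master Theorem for T(n) = 97T(n/4) + O(n^1):

a = 97, b = 4, c = 1
log_b(a) = log_4(97) = 3.3000

Case 1: c = 1 < log_4(97) = 3.3000
T(n) = O(n^(log_4 97))

For T(n) = 97T(n/4) + O(n^1): log_4(97) = 3.3000. This is Case 1 of the Master Theorem (c < log_b(a), work dominated by leaves), giving O(n^(log_4 97)).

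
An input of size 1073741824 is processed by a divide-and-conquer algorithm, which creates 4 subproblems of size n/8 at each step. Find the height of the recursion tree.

For divide and conquer with division factor 8:

Problem sizes at each level:
Level 0: 1073741824
Level 1: 134217728
Level 2: 16777216
Level 3: 2097152
Level 4: 262144
Level 5: 32768
Level 6: 4096
Level 7: 512
Level 8: 64
Level 9: 8
Level 10: 1

The root is level 0 and the size-1 base case is level 10 (the tree spans levels 0 through 10, i.e. 11 levels counting the root), so the depth is the number of divisions: log_8(1073741824) = 10

The recursion tree depth is log_8(1073741824) = 10. At each level, the problem size is divided by 8, so it takes 10 divisions to reduce to a base case of size 1. The algorithm makes 4 recursive calls at each level.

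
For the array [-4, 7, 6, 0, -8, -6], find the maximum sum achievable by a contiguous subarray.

Using Kadane's algorithm on [-4, 7, 6, 0, -8, -6]:

Scanning through the array:
Position 1 (value 7): max_ending_here = 7, max_so_far = 7
Position 2 (value 6): max_ending_here = 13, max_so_far = 13
Position 3 (value 0): max_ending_here = 13, max_so_far = 13
Position 4 (value -8): max_ending_here = 5, max_so_far = 13
Position 5 (value -6): max_ending_here = -1, max_so_far = 13

Maximum subarray: [7, 6]
Maximum sum: 13

The maximum subarray is [7, 6] with sum 13. This subarray runs from index 1 to index 2.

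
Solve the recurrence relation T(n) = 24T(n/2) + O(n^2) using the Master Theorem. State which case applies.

Master Theorem for T(n) = 24T(n/2) + O(n^2):

a = 24, b = 2, c = 2
log_b(a) = log_2(24) = 4.5850

Case 1: c = 2 < log_2(24) = 4.5850
T(n) = O(n^(log_2 24))

For T(n) = 24T(n/2) + O(n^2): log_2(24) = 4.5850. This is Case 1 of the Master Theorem (c < log_b(a), work dominated by leaves), giving O(n^(log_2 24)).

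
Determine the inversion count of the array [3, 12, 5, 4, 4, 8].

Finding inversions in [3, 12, 5, 4, 4, 8]:

(1, 2): arr[1]=12 > arr[2]=5
(1, 3): arr[1]=12 > arr[3]=4
(1, 4): arr[1]=12 > arr[4]=4
(1, 5): arr[1]=12 > arr[5]=8
(2, 3): arr[2]=5 > arr[3]=4
(2, 4): arr[2]=5 > arr[4]=4

Total inversions: 6

The array has 6 inversion(s): (1,2), (1,3), (1,4), (1,5), (2,3), (2,4). Each pair (i,j) satisfies i < j and arr[i] > arr[j].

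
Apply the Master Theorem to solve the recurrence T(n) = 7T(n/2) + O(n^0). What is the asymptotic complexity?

Master Theorem for T(n) = 7T(n/2) + O(n^0):

a = 7, b = 2, c = 0
log_b(a) = log_2(7) = 2.8074

Case 1: c = 0 < log_2(7) = 2.8074
T(n) = O(n^(log_2 7))

For T(n) = 7T(n/2) + O(n^0): log_2(7) = 2.8074. This is Case 1 of the Master Theorem (c < log_b(a), work dominated by leaves), giving O(n^(log_2 7)).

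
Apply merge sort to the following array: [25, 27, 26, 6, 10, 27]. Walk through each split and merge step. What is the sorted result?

Merge sort trace:

Split: [25, 27, 26, 6, 10, 27] -> [25, 27, 26] and [6, 10, 27]
  Split: [25, 27, 26] -> [25] and [27, 26]
    Split: [27, 26] -> [27] and [26]
    Merge: [27] + [26] -> [26, 27]
  Merge: [25] + [26, 27] -> [25, 26, 27]
  Split: [6, 10, 27] -> [6] and [10, 27]
    Split: [10, 27] -> [10] and [27]
    Merge: [10] + [27] -> [10, 27]
  Merge: [6] + [10, 27] -> [6, 10, 27]
Merge: [25, 26, 27] + [6, 10, 27] -> [6, 10, 25, 26, 27, 27]

Final sorted array: [6, 10, 25, 26, 27, 27]

The merge sort proceeds by recursively splitting the array and merging sorted halves.
After all merges, the sorted array is [6, 10, 25, 26, 27, 27].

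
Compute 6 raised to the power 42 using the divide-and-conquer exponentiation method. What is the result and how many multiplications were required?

Computing 6^42 by squaring (build up from 6^1; each line after the first costs one multiplication):

6^1 = 6
6^2 = (6^1)^2 = 6^2 = 36
6^4 = (6^2)^2 = 36^2 = 1296
6^5 = 6 * 6^4 = 6 * 1296 = 7776
6^10 = (6^5)^2 = 7776^2 = 60466176
6^20 = (6^10)^2 = 60466176^2 = 3656158440062976
6^21 = 6 * 6^20 = 6 * 3656158440062976 = 21936950640377856
6^42 = (6^21)^2 = 21936950640377856^2 = 481229803398374426442198455156736

Result: 481229803398374426442198455156736
Multiplications needed: 7 (7 lines after 6^1)

6^42 = 481229803398374426442198455156736. Using exponentiation by squaring, this requires 7 multiplications. The key idea: if the exponent is even, square the half-power; if odd, multiply by the base once.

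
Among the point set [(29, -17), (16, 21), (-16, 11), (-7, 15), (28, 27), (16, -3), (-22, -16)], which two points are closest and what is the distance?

Computing all pairwise distances among 7 points:

d((29, -17), (16, 21)) = 40.1622
d((29, -17), (-16, 11)) = 53.0
d((29, -17), (-7, 15)) = 48.1664
d((29, -17), (28, 27)) = 44.0114
d((29, -17), (16, -3)) = 19.105
d((29, -17), (-22, -16)) = 51.0098
d((16, 21), (-16, 11)) = 33.5261
d((16, 21), (-7, 15)) = 23.7697
d((16, 21), (28, 27)) = 13.4164
d((16, 21), (16, -3)) = 24.0
d((16, 21), (-22, -16)) = 53.0377
d((-16, 11), (-7, 15)) = 9.8489 <-- minimum
d((-16, 11), (28, 27)) = 46.8188
d((-16, 11), (16, -3)) = 34.9285
d((-16, 11), (-22, -16)) = 27.6586
d((-7, 15), (28, 27)) = 37.0
d((-7, 15), (16, -3)) = 29.2062
d((-7, 15), (-22, -16)) = 34.4384
d((28, 27), (16, -3)) = 32.311
d((28, 27), (-22, -16)) = 65.9469
d((16, -3), (-22, -16)) = 40.1622

Closest pair: (-16, 11) and (-7, 15) with distance 9.8489

The closest pair is (-16, 11) and (-7, 15) with Euclidean distance 9.8489. For 7 points, brute-force pairwise comparison is shown above. For large n, the divide-and-conquer algorithm (sort by x, recurse on halves, check the dividing strip) achieves O(n log n).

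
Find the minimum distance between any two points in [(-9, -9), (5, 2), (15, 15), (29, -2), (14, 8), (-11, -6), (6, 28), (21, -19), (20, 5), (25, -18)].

Computing all pairwise distances among 10 points:

d((-9, -9), (5, 2)) = 17.8045
d((-9, -9), (15, 15)) = 33.9411
d((-9, -9), (29, -2)) = 38.6394
d((-9, -9), (14, 8)) = 28.6007
d((-9, -9), (-11, -6)) = 3.6056 <-- minimum
d((-9, -9), (6, 28)) = 39.9249
d((-9, -9), (21, -19)) = 31.6228
d((-9, -9), (20, 5)) = 32.2025
d((-9, -9), (25, -18)) = 35.171
d((5, 2), (15, 15)) = 16.4012
d((5, 2), (29, -2)) = 24.3311
d((5, 2), (14, 8)) = 10.8167
d((5, 2), (-11, -6)) = 17.8885
d((5, 2), (6, 28)) = 26.0192
d((5, 2), (21, -19)) = 26.4008
d((5, 2), (20, 5)) = 15.2971
d((5, 2), (25, -18)) = 28.2843
d((15, 15), (29, -2)) = 22.0227
d((15, 15), (14, 8)) = 7.0711
d((15, 15), (-11, -6)) = 33.4215
d((15, 15), (6, 28)) = 15.8114
d((15, 15), (21, -19)) = 34.5254
d((15, 15), (20, 5)) = 11.1803
d((15, 15), (25, -18)) = 34.4819
d((29, -2), (14, 8)) = 18.0278
d((29, -2), (-11, -6)) = 40.1995
d((29, -2), (6, 28)) = 37.8021
d((29, -2), (21, -19)) = 18.7883
d((29, -2), (20, 5)) = 11.4018
d((29, -2), (25, -18)) = 16.4924
d((14, 8), (-11, -6)) = 28.6531
d((14, 8), (6, 28)) = 21.5407
d((14, 8), (21, -19)) = 27.8927
d((14, 8), (20, 5)) = 6.7082
d((14, 8), (25, -18)) = 28.2312
d((-11, -6), (6, 28)) = 38.0132
d((-11, -6), (21, -19)) = 34.5398
d((-11, -6), (20, 5)) = 32.8938
d((-11, -6), (25, -18)) = 37.9473
d((6, 28), (21, -19)) = 49.3356
d((6, 28), (20, 5)) = 26.9258
d((6, 28), (25, -18)) = 49.7695
d((21, -19), (20, 5)) = 24.0208
d((21, -19), (25, -18)) = 4.1231
d((20, 5), (25, -18)) = 23.5372

Closest pair: (-9, -9) and (-11, -6) with distance 3.6056

The closest pair is (-9, -9) and (-11, -6) with Euclidean distance 3.6056. For 10 points, brute-force pairwise comparison is shown above. For large n, the divide-and-conquer algorithm (sort by x, recurse on halves, check the dividing strip) achieves O(n log n).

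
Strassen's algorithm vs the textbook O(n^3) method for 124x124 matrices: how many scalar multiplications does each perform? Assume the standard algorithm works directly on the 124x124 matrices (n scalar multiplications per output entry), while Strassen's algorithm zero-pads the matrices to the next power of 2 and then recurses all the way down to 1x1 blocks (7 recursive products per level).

Matrix multiplication for 124x124 matrices:

Strassen's algorithm requires power-of-2 dimensions. Pad 124x124 to 128x128 (next power of 2).

Standard algorithm: 124^3 = 1906624 multiplications
Strassen's algorithm: 7^(log2(128)) = 7^7 = 823543 multiplications
Savings: 1906624 - 823543 = 1083081 multiplications

Standard: 1906624 multiplications (124^3). Strassen: 823543 multiplications (7^7, after padding to 128x128). Strassen reduces 8 recursive multiplications to 7 at each level.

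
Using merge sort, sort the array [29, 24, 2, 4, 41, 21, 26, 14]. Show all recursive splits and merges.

Merge sort trace:

Split: [29, 24, 2, 4, 41, 21, 26, 14] -> [29, 24, 2, 4] and [41, 21, 26, 14]
  Split: [29, 24, 2, 4] -> [29, 24] and [2, 4]
    Split: [29, 24] -> [29] and [24]
    Merge: [29] + [24] -> [24, 29]
    Split: [2, 4] -> [2] and [4]
    Merge: [2] + [4] -> [2, 4]
  Merge: [24, 29] + [2, 4] -> [2, 4, 24, 29]
  Split: [41, 21, 26, 14] -> [41, 21] and [26, 14]
    Split: [41, 21] -> [41] and [21]
    Merge: [41] + [21] -> [21, 41]
    Split: [26, 14] -> [26] and [14]
    Merge: [26] + [14] -> [14, 26]
  Merge: [21, 41] + [14, 26] -> [14, 21, 26, 41]
Merge: [2, 4, 24, 29] + [14, 21, 26, 41] -> [2, 4, 14, 21, 24, 26, 29, 41]

Final sorted array: [2, 4, 14, 21, 24, 26, 29, 41]

The merge sort proceeds by recursively splitting the array and merging sorted halves.
After all merges, the sorted array is [2, 4, 14, 21, 24, 26, 29, 41].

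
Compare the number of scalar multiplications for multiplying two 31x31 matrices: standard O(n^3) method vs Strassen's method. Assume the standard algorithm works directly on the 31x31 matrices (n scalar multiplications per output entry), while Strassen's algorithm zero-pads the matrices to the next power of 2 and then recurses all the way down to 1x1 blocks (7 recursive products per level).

Matrix multiplication for 31x31 matrices:

Strassen's algorithm requires power-of-2 dimensions. Pad 31x31 to 32x32 (next power of 2).

Standard algorithm: 31^3 = 29791 multiplications
Strassen's algorithm: 7^(log2(32)) = 7^5 = 16807 multiplications
Savings: 29791 - 16807 = 12984 multiplications

Standard: 29791 multiplications (31^3). Strassen: 16807 multiplications (7^5, after padding to 32x32). Strassen reduces 8 recursive multiplications to 7 at each level.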